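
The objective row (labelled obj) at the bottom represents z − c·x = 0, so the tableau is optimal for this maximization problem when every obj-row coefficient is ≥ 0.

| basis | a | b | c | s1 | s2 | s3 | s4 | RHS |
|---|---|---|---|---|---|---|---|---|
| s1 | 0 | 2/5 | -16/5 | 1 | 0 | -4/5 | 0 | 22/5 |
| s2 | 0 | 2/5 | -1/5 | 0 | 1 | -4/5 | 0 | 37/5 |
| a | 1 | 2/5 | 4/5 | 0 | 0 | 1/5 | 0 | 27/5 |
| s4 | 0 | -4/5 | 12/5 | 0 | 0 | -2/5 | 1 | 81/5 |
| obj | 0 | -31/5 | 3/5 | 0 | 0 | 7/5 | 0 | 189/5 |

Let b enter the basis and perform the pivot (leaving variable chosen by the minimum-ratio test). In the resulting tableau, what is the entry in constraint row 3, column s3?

Ratio test on column b — row 1: (22/5)/(2/5) = 11; row 2: (37/5)/(2/5) = 37/2; row 3: (27/5)/(2/5) = 27/2; row 4: entry -4/5 ≤ 0. Minimum is 11 at row 1 (s1 leaves); pivot element 2/5.
Divide row 1 by 2/5; eliminate column b from the other rows.
Row 3 update in column s3: 1/5 − (2/5)·(-2) = 1.

1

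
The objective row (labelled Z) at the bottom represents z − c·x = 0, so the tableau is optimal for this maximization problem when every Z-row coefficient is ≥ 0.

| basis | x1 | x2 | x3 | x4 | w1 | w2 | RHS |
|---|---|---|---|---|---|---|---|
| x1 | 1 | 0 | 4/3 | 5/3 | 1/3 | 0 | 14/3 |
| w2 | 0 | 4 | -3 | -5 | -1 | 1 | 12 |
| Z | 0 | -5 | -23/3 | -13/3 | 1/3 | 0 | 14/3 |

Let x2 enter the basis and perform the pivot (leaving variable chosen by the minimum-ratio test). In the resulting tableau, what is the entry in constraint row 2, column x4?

Ratio test on column x2 — row 1: entry 0 ≤ 0; row 2: 12/4 = 3. Minimum is 3 at row 2 (w2 leaves); pivot element 4.
Divide row 2 by 4; eliminate column x2 from the other rows.
In the new row 2, the x4 entry is the old entry divided by the pivot: (-5)/4 = -5/4.

-5/4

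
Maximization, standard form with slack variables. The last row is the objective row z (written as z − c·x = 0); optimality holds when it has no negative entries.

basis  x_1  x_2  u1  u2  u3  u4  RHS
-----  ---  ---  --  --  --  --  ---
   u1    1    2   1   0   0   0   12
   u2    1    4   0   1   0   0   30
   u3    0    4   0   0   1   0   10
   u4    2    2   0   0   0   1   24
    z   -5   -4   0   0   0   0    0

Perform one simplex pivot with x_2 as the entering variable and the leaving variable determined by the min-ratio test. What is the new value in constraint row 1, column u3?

-1/2

Ratio test on column x_2 — row 1: 12/2 = 6; row 2: 30/4 = 15/2; row 3: 10/4 = 5/2; row 4: 24/2 = 12. Minimum is 5/2 at row 3 (u3 leaves); pivot element 4.
Divide row 3 by 4; eliminate column x_2 from the other rows.
Row 1 update in column u3: 0 − 2·(1/4) = -1/2.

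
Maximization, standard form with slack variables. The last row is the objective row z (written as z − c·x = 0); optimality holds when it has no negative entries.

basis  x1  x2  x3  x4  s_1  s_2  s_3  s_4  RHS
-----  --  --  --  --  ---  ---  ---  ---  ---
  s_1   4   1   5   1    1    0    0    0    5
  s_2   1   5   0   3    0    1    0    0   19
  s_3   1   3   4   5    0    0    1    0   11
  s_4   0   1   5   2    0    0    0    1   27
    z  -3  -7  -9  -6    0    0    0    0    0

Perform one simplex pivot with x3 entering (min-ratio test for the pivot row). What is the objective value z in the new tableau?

Ratio test on column x3 — row 1: 5/5 = 1; row 2: entry 0 ≤ 0; row 3: 11/4 = 11/4; row 4: 27/5 = 27/5. Minimum is 1 at row 1 (s_1 leaves); pivot element 5.
Pivot on row 1; the z-row RHS becomes 0 − (-9)·1 = 9.

9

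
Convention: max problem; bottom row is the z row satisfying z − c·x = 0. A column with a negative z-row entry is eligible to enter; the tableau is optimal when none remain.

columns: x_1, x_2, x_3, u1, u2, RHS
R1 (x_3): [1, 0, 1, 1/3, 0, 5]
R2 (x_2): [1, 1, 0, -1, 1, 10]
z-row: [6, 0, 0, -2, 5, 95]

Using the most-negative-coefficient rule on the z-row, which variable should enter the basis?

Negative z-row entries: u1: -2.
The most negative is -2 in column u1, so u1 enters.

u1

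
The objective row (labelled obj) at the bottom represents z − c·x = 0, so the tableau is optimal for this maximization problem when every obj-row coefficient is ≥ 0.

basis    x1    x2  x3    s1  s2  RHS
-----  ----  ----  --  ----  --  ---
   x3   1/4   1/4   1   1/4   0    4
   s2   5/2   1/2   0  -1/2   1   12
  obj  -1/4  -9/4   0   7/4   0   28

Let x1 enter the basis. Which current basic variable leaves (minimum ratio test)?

Column x1 entries and ratios — x3: 4/(1/4) = 16; s2: 12/(5/2) = 24/5.
Smallest ratio is 24/5 in the row of s2, so s2 leaves.

s2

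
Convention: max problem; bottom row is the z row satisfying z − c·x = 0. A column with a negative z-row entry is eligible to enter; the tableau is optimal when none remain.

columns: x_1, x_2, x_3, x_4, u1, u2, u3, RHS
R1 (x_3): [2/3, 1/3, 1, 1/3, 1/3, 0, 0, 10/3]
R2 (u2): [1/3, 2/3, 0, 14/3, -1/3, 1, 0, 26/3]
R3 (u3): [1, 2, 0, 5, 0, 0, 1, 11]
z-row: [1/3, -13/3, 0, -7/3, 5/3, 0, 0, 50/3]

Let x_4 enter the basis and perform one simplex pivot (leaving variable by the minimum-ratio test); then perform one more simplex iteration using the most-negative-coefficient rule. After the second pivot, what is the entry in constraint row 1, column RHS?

Ratio test on column x_4 — row 1: (10/3)/(1/3) = 10; row 2: (26/3)/(14/3) = 13/7; row 3: 11/5 = 11/5. Minimum is 13/7 at row 2 (u2 leaves); pivot element 14/3.
Divide row 2 by 14/3; eliminate column x_4 from the other rows.
Second iteration: most negative z-row entry is -4 in column x_2, so x_2 enters.
Ratio test on column x_2 — row 1: (19/7)/(2/7) = 19/2; row 2: (13/7)/(1/7) = 13; row 3: (12/7)/(9/7) = 4/3. Minimum is 4/3 at row 3 (u3 leaves); pivot element 9/7.
Divide row 3 by 9/7; eliminate column x_2 from the other rows.
After both pivots, the entry at constraint row 1, column RHS is 7/3.

7/3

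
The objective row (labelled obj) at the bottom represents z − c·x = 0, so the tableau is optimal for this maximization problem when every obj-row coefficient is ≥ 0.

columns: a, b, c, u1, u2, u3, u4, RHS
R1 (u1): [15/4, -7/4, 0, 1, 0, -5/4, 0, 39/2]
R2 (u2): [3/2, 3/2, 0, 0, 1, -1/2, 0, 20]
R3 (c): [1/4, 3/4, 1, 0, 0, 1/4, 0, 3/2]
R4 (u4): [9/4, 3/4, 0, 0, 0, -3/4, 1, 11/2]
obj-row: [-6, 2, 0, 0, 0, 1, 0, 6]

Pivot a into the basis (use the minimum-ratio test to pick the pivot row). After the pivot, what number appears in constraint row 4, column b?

1/3

Ratio test on column a — row 1: (39/2)/(15/4) = 26/5; row 2: 20/(3/2) = 40/3; row 3: (3/2)/(1/4) = 6; row 4: (11/2)/(9/4) = 22/9. Minimum is 22/9 at row 4 (u4 leaves); pivot element 9/4.
Divide row 4 by 9/4; eliminate column a from the other rows.
In the new row 4, the b entry is the old entry divided by the pivot: (3/4)/(9/4) = 1/3.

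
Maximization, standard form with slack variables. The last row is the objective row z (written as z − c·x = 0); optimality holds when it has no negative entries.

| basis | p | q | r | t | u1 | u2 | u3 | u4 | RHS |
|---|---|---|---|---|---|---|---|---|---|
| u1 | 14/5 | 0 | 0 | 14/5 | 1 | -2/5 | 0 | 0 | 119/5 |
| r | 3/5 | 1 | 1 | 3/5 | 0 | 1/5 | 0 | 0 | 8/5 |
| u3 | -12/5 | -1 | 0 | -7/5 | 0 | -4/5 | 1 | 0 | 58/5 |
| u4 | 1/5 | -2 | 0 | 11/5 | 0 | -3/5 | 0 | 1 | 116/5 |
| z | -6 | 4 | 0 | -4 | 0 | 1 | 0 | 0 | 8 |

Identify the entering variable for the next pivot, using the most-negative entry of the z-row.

Negative z-row entries: p: -6, t: -4.
The most negative is -6 in column p, so p enters.

p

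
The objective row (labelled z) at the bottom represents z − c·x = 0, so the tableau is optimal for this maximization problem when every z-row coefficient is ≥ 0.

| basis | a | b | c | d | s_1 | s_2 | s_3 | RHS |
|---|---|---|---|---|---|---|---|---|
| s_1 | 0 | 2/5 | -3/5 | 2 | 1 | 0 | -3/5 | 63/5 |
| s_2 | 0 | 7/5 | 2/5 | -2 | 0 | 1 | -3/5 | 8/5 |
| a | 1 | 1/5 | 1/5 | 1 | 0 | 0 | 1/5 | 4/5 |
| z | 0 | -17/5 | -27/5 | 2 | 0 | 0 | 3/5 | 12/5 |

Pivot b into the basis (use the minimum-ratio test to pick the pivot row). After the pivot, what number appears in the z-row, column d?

-20/7

Ratio test on column b — row 1: (63/5)/(2/5) = 63/2; row 2: (8/5)/(7/5) = 8/7; row 3: (4/5)/(1/5) = 4. Minimum is 8/7 at row 2 (s_2 leaves); pivot element 7/5.
Divide row 2 by 7/5; eliminate column b from the other rows.
z-row update in column d: 2 − (-17/5)·(-10/7) = -20/7.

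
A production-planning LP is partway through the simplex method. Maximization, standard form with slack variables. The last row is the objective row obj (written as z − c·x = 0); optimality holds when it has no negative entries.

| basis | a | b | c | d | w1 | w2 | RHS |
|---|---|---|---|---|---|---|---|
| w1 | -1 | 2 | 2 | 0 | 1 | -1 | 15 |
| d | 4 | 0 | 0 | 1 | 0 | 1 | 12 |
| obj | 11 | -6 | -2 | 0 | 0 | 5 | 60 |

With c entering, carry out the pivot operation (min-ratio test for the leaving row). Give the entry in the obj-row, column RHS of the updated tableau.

Ratio test on column c — row 1: 15/2 = 15/2; row 2: entry 0 ≤ 0. Minimum is 15/2 at row 1 (w1 leaves); pivot element 2.
Divide row 1 by 2; eliminate column c from the other rows.
obj-row update in column RHS: 60 − (-2)·(15/2) = 75.

75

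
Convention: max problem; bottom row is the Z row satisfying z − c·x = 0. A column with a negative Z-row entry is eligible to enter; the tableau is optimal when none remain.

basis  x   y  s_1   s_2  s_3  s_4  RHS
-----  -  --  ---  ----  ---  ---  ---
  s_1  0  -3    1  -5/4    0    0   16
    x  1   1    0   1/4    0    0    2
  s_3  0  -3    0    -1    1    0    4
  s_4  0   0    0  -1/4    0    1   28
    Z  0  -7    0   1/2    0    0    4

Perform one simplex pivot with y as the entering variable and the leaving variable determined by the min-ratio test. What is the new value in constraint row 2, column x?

Ratio test on column y — row 1: entry -3 ≤ 0; row 2: 2/1 = 2; row 3: entry -3 ≤ 0; row 4: entry 0 ≤ 0. Minimum is 2 at row 2 (x leaves); pivot element 1.
Divide row 2 by 1; eliminate column y from the other rows.
In the new row 2, the x entry is the old entry divided by the pivot: 1/1 = 1.

1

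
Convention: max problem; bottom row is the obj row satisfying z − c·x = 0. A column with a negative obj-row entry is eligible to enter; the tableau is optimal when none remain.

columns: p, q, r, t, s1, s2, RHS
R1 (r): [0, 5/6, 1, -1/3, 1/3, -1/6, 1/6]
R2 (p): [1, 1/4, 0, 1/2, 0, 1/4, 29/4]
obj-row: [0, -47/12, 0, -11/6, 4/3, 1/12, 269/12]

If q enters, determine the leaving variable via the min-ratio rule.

Column q entries and ratios — r: (1/6)/(5/6) = 1/5; p: (29/4)/(1/4) = 29.
Smallest ratio is 1/5 in the row of r, so r leaves.

r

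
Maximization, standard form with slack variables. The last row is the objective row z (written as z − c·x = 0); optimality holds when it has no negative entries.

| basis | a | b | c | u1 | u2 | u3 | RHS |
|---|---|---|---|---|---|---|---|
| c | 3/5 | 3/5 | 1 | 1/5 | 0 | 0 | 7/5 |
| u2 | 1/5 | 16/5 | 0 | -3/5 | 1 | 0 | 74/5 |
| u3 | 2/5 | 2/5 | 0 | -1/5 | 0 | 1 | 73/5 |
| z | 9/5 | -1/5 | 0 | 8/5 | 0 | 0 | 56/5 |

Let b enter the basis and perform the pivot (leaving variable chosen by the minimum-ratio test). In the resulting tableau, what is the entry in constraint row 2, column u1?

-5/3

Ratio test on column b — row 1: (7/5)/(3/5) = 7/3; row 2: (74/5)/(16/5) = 37/8; row 3: (73/5)/(2/5) = 73/2. Minimum is 7/3 at row 1 (c leaves); pivot element 3/5.
Divide row 1 by 3/5; eliminate column b from the other rows.
Row 2 update in column u1: -3/5 − (16/5)·(1/3) = -5/3.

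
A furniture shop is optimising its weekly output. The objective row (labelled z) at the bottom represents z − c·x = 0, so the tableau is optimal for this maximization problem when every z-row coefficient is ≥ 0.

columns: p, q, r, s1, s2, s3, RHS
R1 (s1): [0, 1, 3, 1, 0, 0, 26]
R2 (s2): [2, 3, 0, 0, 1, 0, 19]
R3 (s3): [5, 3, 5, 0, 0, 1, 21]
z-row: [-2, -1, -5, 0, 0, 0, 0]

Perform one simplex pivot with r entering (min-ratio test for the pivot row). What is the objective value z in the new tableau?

Ratio test on column r — row 1: 26/3 = 26/3; row 2: entry 0 ≤ 0; row 3: 21/5 = 21/5. Minimum is 21/5 at row 3 (s3 leaves); pivot element 5.
Pivot on row 3; the z-row RHS becomes 0 − (-5)·(21/5) = 21.

21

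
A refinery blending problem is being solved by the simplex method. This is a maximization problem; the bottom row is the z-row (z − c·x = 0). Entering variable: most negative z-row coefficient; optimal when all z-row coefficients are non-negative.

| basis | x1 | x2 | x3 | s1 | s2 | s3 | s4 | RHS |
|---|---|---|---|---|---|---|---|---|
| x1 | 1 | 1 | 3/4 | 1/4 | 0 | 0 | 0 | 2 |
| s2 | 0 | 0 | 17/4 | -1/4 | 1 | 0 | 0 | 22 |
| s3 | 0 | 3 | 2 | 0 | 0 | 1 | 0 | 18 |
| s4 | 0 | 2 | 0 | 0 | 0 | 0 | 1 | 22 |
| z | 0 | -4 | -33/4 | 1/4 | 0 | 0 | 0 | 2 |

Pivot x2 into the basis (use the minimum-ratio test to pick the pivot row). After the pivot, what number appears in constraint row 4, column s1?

Ratio test on column x2 — row 1: 2/1 = 2; row 2: entry 0 ≤ 0; row 3: 18/3 = 6; row 4: 22/2 = 11. Minimum is 2 at row 1 (x1 leaves); pivot element 1.
Divide row 1 by 1; eliminate column x2 from the other rows.
Row 4 update in column s1: 0 − 2·(1/4) = -1/2.

-1/2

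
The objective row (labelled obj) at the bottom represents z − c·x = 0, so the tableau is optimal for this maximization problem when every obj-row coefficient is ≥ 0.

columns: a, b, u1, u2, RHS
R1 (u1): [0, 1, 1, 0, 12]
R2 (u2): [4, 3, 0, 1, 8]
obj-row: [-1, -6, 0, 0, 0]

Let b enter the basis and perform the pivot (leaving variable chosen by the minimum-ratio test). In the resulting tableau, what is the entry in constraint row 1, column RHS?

Ratio test on column b — row 1: 12/1 = 12; row 2: 8/3 = 8/3. Minimum is 8/3 at row 2 (u2 leaves); pivot element 3.
Divide row 2 by 3; eliminate column b from the other rows.
Row 1 update in column RHS: 12 − 1·(8/3) = 28/3.

28/3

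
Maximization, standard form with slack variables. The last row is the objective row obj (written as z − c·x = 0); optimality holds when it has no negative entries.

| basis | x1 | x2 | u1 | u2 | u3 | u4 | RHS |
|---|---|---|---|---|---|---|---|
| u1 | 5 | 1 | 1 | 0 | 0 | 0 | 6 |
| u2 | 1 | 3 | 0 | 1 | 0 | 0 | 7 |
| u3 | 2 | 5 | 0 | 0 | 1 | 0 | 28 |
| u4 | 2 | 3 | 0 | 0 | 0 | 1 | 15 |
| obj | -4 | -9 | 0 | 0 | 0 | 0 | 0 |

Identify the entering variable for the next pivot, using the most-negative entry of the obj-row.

x2

Negative obj-row entries: x1: -4, x2: -9.
The most negative is -9 in column x2, so x2 enters.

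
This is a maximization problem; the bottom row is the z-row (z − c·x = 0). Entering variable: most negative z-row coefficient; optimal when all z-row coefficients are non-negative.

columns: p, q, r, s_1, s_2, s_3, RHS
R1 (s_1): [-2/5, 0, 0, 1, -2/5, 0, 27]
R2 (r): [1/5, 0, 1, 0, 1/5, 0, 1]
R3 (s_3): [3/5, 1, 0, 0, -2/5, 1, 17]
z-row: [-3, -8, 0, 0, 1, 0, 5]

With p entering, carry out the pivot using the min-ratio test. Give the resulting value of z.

20

Ratio test on column p — row 1: entry -2/5 ≤ 0; row 2: 1/(1/5) = 5; row 3: 17/(3/5) = 85/3. Minimum is 5 at row 2 (r leaves); pivot element 1/5.
Pivot on row 2; the z-row RHS becomes 5 − (-3)·5 = 20.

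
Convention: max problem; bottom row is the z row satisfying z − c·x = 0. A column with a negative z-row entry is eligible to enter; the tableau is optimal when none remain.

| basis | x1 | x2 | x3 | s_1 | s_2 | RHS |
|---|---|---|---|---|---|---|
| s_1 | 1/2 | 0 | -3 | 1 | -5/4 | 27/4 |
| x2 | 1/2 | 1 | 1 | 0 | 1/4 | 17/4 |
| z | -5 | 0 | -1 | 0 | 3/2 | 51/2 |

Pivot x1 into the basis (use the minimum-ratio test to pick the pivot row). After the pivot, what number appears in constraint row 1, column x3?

-4

Ratio test on column x1 — row 1: (27/4)/(1/2) = 27/2; row 2: (17/4)/(1/2) = 17/2. Minimum is 17/2 at row 2 (x2 leaves); pivot element 1/2.
Divide row 2 by 1/2; eliminate column x1 from the other rows.
Row 1 update in column x3: -3 − (1/2)·2 = -4.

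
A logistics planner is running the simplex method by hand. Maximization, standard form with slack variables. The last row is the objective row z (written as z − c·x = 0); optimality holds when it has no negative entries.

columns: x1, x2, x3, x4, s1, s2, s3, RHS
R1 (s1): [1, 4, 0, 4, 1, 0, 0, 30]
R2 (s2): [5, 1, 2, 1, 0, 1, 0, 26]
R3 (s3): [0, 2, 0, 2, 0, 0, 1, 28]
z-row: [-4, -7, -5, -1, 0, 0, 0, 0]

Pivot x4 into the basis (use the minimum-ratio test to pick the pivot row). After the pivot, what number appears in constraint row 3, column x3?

0

Ratio test on column x4 — row 1: 30/4 = 15/2; row 2: 26/1 = 26; row 3: 28/2 = 14. Minimum is 15/2 at row 1 (s1 leaves); pivot element 4.
Divide row 1 by 4; eliminate column x4 from the other rows.
Row 3 update in column x3: 0 − 2·0 = 0.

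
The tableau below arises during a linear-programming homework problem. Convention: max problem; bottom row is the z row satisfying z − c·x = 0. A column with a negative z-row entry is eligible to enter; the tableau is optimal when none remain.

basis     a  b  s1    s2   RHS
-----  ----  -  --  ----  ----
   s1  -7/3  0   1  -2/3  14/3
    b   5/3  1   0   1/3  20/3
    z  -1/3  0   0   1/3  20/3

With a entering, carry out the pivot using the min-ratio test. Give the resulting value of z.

Ratio test on column a — row 1: entry -7/3 ≤ 0; row 2: (20/3)/(5/3) = 4. Minimum is 4 at row 2 (b leaves); pivot element 5/3.
Pivot on row 2; the z-row RHS becomes 20/3 − (-1/3)·4 = 8.

8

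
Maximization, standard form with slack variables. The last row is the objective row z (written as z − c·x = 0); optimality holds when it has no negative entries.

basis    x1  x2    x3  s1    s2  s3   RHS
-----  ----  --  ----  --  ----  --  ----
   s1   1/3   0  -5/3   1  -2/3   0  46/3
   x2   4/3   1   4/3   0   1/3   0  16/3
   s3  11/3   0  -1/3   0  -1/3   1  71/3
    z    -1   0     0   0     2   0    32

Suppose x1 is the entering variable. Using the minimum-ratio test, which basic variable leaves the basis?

x2

Column x1 entries and ratios — s1: (46/3)/(1/3) = 46; x2: (16/3)/(4/3) = 4; s3: (71/3)/(11/3) = 71/11.
Smallest ratio is 4 in the row of x2, so x2 leaves.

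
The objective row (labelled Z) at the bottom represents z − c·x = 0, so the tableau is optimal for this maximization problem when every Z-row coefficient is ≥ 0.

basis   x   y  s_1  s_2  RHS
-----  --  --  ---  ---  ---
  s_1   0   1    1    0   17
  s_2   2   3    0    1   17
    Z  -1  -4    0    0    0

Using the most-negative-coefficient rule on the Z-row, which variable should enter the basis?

y

Negative Z-row entries: x: -1, y: -4.
The most negative is -4 in column y, so y enters.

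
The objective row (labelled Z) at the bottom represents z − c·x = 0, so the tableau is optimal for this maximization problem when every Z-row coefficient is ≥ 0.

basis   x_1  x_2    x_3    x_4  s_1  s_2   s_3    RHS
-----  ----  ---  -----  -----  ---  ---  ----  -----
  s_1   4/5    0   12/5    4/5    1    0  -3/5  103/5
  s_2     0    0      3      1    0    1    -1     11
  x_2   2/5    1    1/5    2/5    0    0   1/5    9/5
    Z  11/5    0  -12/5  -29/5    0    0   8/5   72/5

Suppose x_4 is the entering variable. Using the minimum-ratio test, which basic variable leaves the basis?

x_2

Column x_4 entries and ratios — s_1: (103/5)/(4/5) = 103/4; s_2: 11/1 = 11; x_2: (9/5)/(2/5) = 9/2.
Smallest ratio is 9/2 in the row of x_2, so x_2 leaves.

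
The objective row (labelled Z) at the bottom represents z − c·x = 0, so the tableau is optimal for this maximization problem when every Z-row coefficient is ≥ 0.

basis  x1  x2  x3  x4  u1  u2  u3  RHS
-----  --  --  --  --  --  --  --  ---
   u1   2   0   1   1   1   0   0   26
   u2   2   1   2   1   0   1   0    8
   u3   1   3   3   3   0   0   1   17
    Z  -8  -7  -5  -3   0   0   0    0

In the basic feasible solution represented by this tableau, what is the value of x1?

0

x1 is not in the basis, so in the current basic feasible solution x1 = 0.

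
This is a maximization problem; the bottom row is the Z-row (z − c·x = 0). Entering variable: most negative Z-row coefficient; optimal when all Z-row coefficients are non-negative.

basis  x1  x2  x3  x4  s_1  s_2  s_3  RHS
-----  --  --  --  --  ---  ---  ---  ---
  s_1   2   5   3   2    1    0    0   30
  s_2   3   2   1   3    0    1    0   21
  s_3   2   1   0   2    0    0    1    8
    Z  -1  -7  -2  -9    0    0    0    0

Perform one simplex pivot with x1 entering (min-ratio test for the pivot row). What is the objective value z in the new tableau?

Ratio test on column x1 — row 1: 30/2 = 15; row 2: 21/3 = 7; row 3: 8/2 = 4. Minimum is 4 at row 3 (s_3 leaves); pivot element 2.
Pivot on row 3; the Z-row RHS becomes 0 − (-1)·4 = 4.

4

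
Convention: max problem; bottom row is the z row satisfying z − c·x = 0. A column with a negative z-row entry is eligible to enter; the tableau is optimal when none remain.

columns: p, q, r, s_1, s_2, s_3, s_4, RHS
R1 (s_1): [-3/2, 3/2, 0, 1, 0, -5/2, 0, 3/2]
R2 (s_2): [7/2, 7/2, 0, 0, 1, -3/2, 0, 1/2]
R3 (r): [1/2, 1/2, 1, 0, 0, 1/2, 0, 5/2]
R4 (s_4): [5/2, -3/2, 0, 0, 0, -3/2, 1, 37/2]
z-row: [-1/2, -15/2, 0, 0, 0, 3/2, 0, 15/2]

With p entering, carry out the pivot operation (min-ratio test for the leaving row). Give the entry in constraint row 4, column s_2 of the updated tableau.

Ratio test on column p — row 1: entry -3/2 ≤ 0; row 2: (1/2)/(7/2) = 1/7; row 3: (5/2)/(1/2) = 5; row 4: (37/2)/(5/2) = 37/5. Minimum is 1/7 at row 2 (s_2 leaves); pivot element 7/2.
Divide row 2 by 7/2; eliminate column p from the other rows.
Row 4 update in column s_2: 0 − (5/2)·(2/7) = -5/7.

-5/7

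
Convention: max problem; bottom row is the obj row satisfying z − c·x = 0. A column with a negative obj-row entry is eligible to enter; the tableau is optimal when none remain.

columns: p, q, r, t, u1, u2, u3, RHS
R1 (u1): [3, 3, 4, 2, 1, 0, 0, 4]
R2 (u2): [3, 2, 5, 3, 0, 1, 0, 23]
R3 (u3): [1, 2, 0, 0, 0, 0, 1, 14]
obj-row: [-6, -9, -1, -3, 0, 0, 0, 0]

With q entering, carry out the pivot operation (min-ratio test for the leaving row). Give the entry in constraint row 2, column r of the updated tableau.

7/3

Ratio test on column q — row 1: 4/3 = 4/3; row 2: 23/2 = 23/2; row 3: 14/2 = 7. Minimum is 4/3 at row 1 (u1 leaves); pivot element 3.
Divide row 1 by 3; eliminate column q from the other rows.
Row 2 update in column r: 5 − 2·(4/3) = 7/3.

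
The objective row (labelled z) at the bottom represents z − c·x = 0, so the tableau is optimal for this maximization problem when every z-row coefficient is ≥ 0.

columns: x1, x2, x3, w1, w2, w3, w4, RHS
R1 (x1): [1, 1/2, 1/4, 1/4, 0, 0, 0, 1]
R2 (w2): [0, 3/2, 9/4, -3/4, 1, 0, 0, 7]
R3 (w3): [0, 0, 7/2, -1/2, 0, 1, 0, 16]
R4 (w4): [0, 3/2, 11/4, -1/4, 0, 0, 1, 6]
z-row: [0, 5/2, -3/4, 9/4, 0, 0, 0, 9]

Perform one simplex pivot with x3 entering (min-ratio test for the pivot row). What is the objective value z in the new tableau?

Ratio test on column x3 — row 1: 1/(1/4) = 4; row 2: 7/(9/4) = 28/9; row 3: 16/(7/2) = 32/7; row 4: 6/(11/4) = 24/11. Minimum is 24/11 at row 4 (w4 leaves); pivot element 11/4.
Pivot on row 4; the z-row RHS becomes 9 − (-3/4)·(24/11) = 117/11.

117/11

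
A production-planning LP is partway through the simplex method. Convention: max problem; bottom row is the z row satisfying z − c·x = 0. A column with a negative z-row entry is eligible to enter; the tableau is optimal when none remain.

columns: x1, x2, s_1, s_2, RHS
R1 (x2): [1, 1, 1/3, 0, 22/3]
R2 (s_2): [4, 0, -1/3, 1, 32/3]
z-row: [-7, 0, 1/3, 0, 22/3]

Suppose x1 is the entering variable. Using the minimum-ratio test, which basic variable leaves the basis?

Column x1 entries and ratios — x2: (22/3)/1 = 22/3; s_2: (32/3)/4 = 8/3.
Smallest ratio is 8/3 in the row of s_2, so s_2 leaves.

s_2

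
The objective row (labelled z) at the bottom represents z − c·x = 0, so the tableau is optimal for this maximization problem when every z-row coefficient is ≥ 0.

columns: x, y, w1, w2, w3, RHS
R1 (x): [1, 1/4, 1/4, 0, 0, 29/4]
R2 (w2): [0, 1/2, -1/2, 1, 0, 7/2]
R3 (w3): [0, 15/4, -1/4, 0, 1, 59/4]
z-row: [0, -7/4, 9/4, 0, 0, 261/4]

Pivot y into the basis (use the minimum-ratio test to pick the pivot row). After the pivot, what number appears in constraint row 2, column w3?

-2/15

Ratio test on column y — row 1: (29/4)/(1/4) = 29; row 2: (7/2)/(1/2) = 7; row 3: (59/4)/(15/4) = 59/15. Minimum is 59/15 at row 3 (w3 leaves); pivot element 15/4.
Divide row 3 by 15/4; eliminate column y from the other rows.
Row 2 update in column w3: 0 − (1/2)·(4/15) = -2/15.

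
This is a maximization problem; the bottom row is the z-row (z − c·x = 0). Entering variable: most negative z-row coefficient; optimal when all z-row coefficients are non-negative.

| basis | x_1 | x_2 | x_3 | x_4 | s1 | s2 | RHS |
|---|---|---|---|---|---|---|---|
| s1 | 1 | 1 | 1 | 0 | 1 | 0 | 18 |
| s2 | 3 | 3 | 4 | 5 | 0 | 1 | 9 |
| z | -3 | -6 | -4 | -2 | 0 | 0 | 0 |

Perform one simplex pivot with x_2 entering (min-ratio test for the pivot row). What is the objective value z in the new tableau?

Ratio test on column x_2 — row 1: 18/1 = 18; row 2: 9/3 = 3. Minimum is 3 at row 2 (s2 leaves); pivot element 3.
Pivot on row 2; the z-row RHS becomes 0 − (-6)·3 = 18.

18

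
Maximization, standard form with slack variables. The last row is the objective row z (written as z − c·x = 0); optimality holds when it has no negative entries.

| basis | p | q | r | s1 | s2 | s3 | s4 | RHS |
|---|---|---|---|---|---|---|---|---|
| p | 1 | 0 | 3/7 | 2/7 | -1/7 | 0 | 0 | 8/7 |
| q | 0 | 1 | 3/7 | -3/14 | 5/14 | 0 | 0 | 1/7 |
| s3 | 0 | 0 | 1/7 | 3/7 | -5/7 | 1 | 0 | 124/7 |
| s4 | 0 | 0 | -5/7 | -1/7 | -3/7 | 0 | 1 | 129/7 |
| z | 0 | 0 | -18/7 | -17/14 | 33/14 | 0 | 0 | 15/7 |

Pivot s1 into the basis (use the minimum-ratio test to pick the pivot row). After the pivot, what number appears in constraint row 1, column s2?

Ratio test on column s1 — row 1: (8/7)/(2/7) = 4; row 2: entry -3/14 ≤ 0; row 3: (124/7)/(3/7) = 124/3; row 4: entry -1/7 ≤ 0. Minimum is 4 at row 1 (p leaves); pivot element 2/7.
Divide row 1 by 2/7; eliminate column s1 from the other rows.
In the new row 1, the s2 entry is the old entry divided by the pivot: (-1/7)/(2/7) = -1/2.

-1/2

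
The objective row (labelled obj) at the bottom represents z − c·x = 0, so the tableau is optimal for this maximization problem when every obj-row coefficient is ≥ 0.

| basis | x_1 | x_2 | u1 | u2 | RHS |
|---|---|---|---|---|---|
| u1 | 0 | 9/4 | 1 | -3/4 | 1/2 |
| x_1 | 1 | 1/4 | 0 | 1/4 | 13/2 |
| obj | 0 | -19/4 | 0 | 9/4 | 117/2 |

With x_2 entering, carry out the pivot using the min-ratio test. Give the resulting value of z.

Ratio test on column x_2 — row 1: (1/2)/(9/4) = 2/9; row 2: (13/2)/(1/4) = 26. Minimum is 2/9 at row 1 (u1 leaves); pivot element 9/4.
Pivot on row 1; the obj-row RHS becomes 117/2 − (-19/4)·(2/9) = 536/9.

536/9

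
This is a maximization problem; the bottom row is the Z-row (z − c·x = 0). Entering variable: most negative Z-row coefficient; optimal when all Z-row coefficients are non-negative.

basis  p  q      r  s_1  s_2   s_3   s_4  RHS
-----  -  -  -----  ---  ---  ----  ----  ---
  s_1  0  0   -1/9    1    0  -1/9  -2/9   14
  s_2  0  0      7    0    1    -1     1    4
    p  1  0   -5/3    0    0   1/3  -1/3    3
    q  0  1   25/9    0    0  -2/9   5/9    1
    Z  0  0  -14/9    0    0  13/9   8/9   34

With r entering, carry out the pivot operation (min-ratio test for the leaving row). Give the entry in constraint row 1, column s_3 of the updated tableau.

-3/25

Ratio test on column r — row 1: entry -1/9 ≤ 0; row 2: 4/7 = 4/7; row 3: entry -5/3 ≤ 0; row 4: 1/(25/9) = 9/25. Minimum is 9/25 at row 4 (q leaves); pivot element 25/9.
Divide row 4 by 25/9; eliminate column r from the other rows.
Row 1 update in column s_3: -1/9 − (-1/9)·(-2/25) = -3/25.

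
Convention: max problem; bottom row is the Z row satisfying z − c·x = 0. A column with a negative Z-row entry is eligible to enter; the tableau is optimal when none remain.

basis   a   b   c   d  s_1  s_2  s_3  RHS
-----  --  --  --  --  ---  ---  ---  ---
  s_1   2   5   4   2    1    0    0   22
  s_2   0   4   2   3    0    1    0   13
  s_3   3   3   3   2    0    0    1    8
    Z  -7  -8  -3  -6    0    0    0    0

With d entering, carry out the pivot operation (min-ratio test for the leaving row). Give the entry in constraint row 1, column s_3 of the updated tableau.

-1

Ratio test on column d — row 1: 22/2 = 11; row 2: 13/3 = 13/3; row 3: 8/2 = 4. Minimum is 4 at row 3 (s_3 leaves); pivot element 2.
Divide row 3 by 2; eliminate column d from the other rows.
Row 1 update in column s_3: 0 − 2·(1/2) = -1.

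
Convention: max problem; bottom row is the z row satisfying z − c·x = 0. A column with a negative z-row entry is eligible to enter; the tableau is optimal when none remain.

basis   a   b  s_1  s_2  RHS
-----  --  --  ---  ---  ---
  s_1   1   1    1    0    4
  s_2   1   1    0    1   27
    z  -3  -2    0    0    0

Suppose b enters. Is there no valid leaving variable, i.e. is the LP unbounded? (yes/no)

Column b has positive entries in row(s) 1, 2, so the ratio test bounds it — not unbounded.

no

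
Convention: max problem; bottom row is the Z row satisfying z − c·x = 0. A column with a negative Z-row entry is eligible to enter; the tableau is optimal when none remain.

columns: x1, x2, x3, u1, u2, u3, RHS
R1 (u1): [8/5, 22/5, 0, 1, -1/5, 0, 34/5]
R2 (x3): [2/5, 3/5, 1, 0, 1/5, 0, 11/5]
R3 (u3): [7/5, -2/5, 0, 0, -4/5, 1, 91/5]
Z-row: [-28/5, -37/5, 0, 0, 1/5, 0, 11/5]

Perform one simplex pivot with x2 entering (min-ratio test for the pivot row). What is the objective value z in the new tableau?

150/11

Ratio test on column x2 — row 1: (34/5)/(22/5) = 17/11; row 2: (11/5)/(3/5) = 11/3; row 3: entry -2/5 ≤ 0. Minimum is 17/11 at row 1 (u1 leaves); pivot element 22/5.
Pivot on row 1; the Z-row RHS becomes 11/5 − (-37/5)·(17/11) = 150/11.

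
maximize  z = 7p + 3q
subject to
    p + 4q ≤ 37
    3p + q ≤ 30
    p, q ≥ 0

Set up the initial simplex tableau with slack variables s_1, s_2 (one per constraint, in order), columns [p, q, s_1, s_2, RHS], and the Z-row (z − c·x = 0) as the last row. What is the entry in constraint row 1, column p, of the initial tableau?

Constraint 1 has coefficient 1 on p.

1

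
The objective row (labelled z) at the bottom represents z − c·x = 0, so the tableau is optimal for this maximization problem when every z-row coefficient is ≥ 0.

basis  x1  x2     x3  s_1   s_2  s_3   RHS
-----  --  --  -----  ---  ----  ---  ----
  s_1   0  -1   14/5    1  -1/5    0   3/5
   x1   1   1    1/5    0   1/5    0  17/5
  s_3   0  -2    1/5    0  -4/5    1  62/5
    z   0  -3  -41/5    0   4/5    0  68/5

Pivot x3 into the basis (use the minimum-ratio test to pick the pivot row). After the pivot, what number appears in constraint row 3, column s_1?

Ratio test on column x3 — row 1: (3/5)/(14/5) = 3/14; row 2: (17/5)/(1/5) = 17; row 3: (62/5)/(1/5) = 62. Minimum is 3/14 at row 1 (s_1 leaves); pivot element 14/5.
Divide row 1 by 14/5; eliminate column x3 from the other rows.
Row 3 update in column s_1: 0 − (1/5)·(5/14) = -1/14.

-1/14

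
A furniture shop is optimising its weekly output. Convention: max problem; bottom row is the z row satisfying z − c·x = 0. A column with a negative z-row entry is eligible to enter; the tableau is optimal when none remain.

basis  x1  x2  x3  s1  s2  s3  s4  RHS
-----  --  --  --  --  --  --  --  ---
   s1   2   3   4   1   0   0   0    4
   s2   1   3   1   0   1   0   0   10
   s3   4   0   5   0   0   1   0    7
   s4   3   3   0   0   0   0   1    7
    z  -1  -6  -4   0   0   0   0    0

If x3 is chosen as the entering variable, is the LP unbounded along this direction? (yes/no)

no

Column x3 has positive entries in row(s) 1, 2, 3, so the ratio test bounds it — not unbounded.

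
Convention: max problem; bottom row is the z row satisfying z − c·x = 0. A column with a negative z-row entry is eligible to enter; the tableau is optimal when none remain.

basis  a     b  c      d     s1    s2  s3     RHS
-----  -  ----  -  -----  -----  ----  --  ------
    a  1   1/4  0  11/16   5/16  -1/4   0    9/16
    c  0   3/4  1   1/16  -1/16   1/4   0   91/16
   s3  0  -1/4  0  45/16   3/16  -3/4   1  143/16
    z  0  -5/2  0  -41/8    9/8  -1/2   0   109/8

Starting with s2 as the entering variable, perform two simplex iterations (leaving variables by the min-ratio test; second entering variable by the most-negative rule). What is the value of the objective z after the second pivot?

200/3

Ratio test on column s2 — row 1: entry -1/4 ≤ 0; row 2: (91/16)/(1/4) = 91/4; row 3: entry -3/4 ≤ 0. Minimum is 91/4 at row 2 (c leaves); pivot element 1/4.
Pivot on row 2; the z-row RHS becomes 109/8 − (-1/2)·(91/4) = 25.
Next entering variable (most negative z-row entry -5): d.
Ratio test on column d — row 1: (25/4)/(3/4) = 25/3; row 2: (91/4)/(1/4) = 91; row 3: 26/3 = 26/3. Minimum is 25/3 at row 1 (a leaves); pivot element 3/4.
After the second pivot the z-row RHS is 25 − (-5)·(25/3) = 200/3.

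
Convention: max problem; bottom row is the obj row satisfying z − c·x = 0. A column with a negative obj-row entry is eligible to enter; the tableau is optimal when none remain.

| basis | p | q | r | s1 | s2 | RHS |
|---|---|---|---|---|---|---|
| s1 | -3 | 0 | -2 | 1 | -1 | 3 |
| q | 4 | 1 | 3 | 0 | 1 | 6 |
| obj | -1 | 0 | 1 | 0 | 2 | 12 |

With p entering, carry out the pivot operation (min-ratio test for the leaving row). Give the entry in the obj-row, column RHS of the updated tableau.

27/2

Ratio test on column p — row 1: entry -3 ≤ 0; row 2: 6/4 = 3/2. Minimum is 3/2 at row 2 (q leaves); pivot element 4.
Divide row 2 by 4; eliminate column p from the other rows.
obj-row update in column RHS: 12 − (-1)·(3/2) = 27/2.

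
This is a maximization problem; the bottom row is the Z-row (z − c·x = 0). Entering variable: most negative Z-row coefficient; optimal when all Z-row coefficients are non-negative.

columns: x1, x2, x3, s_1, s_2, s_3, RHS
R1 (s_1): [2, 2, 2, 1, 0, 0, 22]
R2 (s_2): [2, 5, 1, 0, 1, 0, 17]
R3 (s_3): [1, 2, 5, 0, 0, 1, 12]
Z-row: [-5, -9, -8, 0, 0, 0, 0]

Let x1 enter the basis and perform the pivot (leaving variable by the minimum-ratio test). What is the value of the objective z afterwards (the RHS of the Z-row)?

85/2

Ratio test on column x1 — row 1: 22/2 = 11; row 2: 17/2 = 17/2; row 3: 12/1 = 12. Minimum is 17/2 at row 2 (s_2 leaves); pivot element 2.
Pivot on row 2; the Z-row RHS becomes 0 − (-5)·(17/2) = 85/2.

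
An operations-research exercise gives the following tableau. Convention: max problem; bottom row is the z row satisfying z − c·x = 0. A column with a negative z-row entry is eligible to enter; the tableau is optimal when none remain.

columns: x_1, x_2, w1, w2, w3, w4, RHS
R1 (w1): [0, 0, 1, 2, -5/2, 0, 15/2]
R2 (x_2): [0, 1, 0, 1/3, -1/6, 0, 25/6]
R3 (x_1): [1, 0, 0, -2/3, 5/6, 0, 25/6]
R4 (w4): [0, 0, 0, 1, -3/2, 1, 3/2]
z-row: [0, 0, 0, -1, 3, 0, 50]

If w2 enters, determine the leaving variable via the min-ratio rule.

w4

Column w2 entries and ratios — w1: (15/2)/2 = 15/4; x_2: (25/6)/(1/3) = 25/2; x_1: -2/3 ≤ 0, skip; w4: (3/2)/1 = 3/2.
Smallest ratio is 3/2 in the row of w4, so w4 leaves.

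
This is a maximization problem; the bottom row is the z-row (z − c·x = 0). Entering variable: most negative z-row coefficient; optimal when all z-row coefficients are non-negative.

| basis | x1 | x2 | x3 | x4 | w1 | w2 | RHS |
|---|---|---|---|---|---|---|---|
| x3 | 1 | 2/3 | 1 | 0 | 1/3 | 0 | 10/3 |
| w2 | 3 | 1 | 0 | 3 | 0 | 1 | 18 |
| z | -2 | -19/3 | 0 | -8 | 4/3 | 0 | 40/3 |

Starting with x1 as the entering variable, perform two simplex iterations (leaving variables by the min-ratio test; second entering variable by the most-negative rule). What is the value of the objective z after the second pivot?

Ratio test on column x1 — row 1: (10/3)/1 = 10/3; row 2: 18/3 = 6. Minimum is 10/3 at row 1 (x3 leaves); pivot element 1.
Pivot on row 1; the z-row RHS becomes 40/3 − (-2)·(10/3) = 20.
Next entering variable (most negative z-row entry -8): x4.
Ratio test on column x4 — row 1: entry 0 ≤ 0; row 2: 8/3 = 8/3. Minimum is 8/3 at row 2 (w2 leaves); pivot element 3.
After the second pivot the z-row RHS is 20 − (-8)·(8/3) = 124/3.

124/3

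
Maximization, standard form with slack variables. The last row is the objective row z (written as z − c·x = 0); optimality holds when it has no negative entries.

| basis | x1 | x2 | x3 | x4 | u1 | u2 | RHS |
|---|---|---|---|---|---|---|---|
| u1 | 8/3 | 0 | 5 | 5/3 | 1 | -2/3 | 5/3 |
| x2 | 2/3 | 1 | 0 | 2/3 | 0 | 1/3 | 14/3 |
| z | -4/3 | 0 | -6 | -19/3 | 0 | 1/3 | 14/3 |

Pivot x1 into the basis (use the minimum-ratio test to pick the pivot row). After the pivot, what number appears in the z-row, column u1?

1/2

Ratio test on column x1 — row 1: (5/3)/(8/3) = 5/8; row 2: (14/3)/(2/3) = 7. Minimum is 5/8 at row 1 (u1 leaves); pivot element 8/3.
Divide row 1 by 8/3; eliminate column x1 from the other rows.
z-row update in column u1: 0 − (-4/3)·(3/8) = 1/2.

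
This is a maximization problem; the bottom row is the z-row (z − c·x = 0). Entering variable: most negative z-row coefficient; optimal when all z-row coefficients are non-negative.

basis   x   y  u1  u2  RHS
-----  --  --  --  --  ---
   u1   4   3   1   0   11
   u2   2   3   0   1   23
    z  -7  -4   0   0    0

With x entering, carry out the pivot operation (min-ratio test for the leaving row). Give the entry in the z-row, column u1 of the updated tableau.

Ratio test on column x — row 1: 11/4 = 11/4; row 2: 23/2 = 23/2. Minimum is 11/4 at row 1 (u1 leaves); pivot element 4.
Divide row 1 by 4; eliminate column x from the other rows.
z-row update in column u1: 0 − (-7)·(1/4) = 7/4.

7/4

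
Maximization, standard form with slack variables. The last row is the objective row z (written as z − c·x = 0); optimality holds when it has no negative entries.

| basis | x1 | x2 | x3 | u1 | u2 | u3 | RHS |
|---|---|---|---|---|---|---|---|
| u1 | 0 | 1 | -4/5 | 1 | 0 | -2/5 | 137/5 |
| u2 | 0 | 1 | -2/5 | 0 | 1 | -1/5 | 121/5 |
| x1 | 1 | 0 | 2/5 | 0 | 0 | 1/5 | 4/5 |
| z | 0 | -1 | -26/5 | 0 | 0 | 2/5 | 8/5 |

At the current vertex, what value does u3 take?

0

u3 is not in the basis, so in the current basic feasible solution u3 = 0.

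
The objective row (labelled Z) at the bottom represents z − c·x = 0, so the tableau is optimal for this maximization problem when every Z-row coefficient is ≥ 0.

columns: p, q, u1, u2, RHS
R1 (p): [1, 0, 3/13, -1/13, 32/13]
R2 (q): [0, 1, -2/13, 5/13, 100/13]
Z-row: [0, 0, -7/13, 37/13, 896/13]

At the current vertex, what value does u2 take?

0

u2 is not in the basis, so in the current basic feasible solution u2 = 0.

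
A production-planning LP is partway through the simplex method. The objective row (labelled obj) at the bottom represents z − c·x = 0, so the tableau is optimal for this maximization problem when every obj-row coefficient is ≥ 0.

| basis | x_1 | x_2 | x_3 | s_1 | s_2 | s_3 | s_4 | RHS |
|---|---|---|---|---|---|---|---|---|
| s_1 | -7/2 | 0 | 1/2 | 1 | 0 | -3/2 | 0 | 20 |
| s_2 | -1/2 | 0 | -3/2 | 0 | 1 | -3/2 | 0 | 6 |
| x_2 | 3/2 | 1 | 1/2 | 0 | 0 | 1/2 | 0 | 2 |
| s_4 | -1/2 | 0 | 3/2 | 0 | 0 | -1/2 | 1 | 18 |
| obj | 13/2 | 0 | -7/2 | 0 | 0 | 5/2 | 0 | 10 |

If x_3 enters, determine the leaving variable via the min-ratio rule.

Column x_3 entries and ratios — s_1: 20/(1/2) = 40; s_2: -3/2 ≤ 0, skip; x_2: 2/(1/2) = 4; s_4: 18/(3/2) = 12.
Smallest ratio is 4 in the row of x_2, so x_2 leaves.

x_2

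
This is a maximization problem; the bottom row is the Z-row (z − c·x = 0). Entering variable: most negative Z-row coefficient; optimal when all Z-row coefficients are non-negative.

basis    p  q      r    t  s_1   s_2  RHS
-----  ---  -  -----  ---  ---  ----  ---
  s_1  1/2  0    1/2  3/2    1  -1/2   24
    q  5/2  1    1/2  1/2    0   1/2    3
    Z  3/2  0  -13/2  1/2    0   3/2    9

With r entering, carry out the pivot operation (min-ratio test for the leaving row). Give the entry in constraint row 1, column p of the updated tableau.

Ratio test on column r — row 1: 24/(1/2) = 48; row 2: 3/(1/2) = 6. Minimum is 6 at row 2 (q leaves); pivot element 1/2.
Divide row 2 by 1/2; eliminate column r from the other rows.
Row 1 update in column p: 1/2 − (1/2)·5 = -2.

-2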